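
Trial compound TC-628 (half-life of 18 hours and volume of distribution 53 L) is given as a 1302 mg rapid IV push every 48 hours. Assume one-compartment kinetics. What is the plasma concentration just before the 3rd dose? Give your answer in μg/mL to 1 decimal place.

f = (1/2)^(τ/t½) = (1/2)^(48/18) ≈ 0.1575.
C₀ = D/Vd = 1302/53 ≈ 24.566 μg/mL.
Before the 3rd dose, 2 doses have been given. Superposition: Cmin = C₀·(f + f²).
≈ 24.566 × (0.1575 + 0.0248) ≈ 24.566 × 0.1823 ≈ 4.478 μg/mL.

4.5 μg/mL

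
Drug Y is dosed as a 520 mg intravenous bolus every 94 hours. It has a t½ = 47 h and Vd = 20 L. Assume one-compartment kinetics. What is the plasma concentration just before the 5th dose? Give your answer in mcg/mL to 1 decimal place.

8.6 mcg/mL

f = (1/2)^(τ/t½) = (1/2)^(94/47) ≈ 0.2500.
C₀ = D/Vd = 520/20 ≈ 26.000 mcg/mL.
Before the 5th dose, 4 doses have been given. Superposition: Cmin = C₀·(f + f² + … + f^4).
≈ 26.000 × (0.2500 + 0.0625 + 0.0156 + 0.0039) ≈ 26.000 × 0.3320 ≈ 8.632 mcg/mL.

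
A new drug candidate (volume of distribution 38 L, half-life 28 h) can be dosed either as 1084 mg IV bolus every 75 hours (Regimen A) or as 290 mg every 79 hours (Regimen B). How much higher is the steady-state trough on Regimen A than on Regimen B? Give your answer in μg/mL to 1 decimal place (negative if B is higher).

4.0 μg/mL

Regimen A: f = (1/2)^(75/28) ≈ 0.1562; Cmin,ss = (1084/38)·f/(1−f) ≈ 5.281 μg/mL.
Regimen B: f = (1/2)^(79/28) ≈ 0.1415; Cmin,ss = (290/38)·f/(1−f) ≈ 1.258 μg/mL.
Difference ≈ 5.281 − 1.258 ≈ 4.023 μg/mL.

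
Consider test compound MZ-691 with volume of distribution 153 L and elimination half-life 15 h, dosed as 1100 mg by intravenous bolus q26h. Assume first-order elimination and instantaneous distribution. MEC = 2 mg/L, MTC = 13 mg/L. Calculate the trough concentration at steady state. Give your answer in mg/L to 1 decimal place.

k = ln2/t½ = ln2/15 ≈ 0.046210 h⁻¹; fraction remaining f = e^(−kτ) = e^(−0.046210×26) ≈ 0.3008.
At steady state, accumulation factor R = 1/(1 − e^(−kτ)) ≈ 1.4302.
Single-dose peak C₀ = D/Vd = 1100/153 ≈ 7.190 mg/L.
Steady-state peak Cmax,ss = C₀·R ≈ 7.190 × 1.4302 ≈ 10.283 mg/L.
Steady-state trough Cmin,ss = Cmax,ss·f ≈ 10.283 × 0.3008 ≈ 3.093 mg/L.
Trough 3.1 mg/L vs MEC 2 mg/L: adequate.

3.1 mg/L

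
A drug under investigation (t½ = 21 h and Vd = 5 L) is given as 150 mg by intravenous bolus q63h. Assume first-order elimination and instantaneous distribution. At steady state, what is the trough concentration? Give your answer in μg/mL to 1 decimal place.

The dosing interval is 3 half-lives, so f = 2^(−3) = 0.125.
Accumulation ratio R = 1/(1 − f) = 1/0.875 = 8/7.
Single-dose peak C₀ = D/Vd = 150/5 = 30 μg/mL.
Steady-state peak Cmax,ss = C₀·R = 30 × 8/7 ≈ 34.286 μg/mL.
Steady-state trough Cmin,ss = Cmax,ss·f ≈ 34.286 × 0.125 ≈ 4.286 μg/mL.

4.3 μg/mL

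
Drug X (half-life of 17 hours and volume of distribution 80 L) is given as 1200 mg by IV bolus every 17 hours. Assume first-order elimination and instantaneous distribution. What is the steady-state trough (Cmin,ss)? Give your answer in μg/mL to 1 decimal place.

15.0 μg/mL

τ = 17 h = 1 half-life, so f = (1/2)^1 = 0.5.
At steady state, R = 1/(1 − 0.5) = 2/1.
Single-dose peak C₀ = D/Vd = 1200/80 = 15 μg/mL.
Steady-state peak Cmax,ss = C₀·R = 15 × 2/1 ≈ 30.000 μg/mL.
Steady-state trough Cmin,ss = Cmax,ss·f ≈ 30.000 × 0.5 ≈ 15.000 μg/mL.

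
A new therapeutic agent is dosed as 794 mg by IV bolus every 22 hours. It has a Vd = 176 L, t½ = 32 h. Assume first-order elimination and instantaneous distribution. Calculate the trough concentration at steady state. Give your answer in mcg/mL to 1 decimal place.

7.4 mcg/mL

τ/t½ = 22/32 ≈ 0.6875, so fraction remaining f = (1/2)^(22/32) ≈ 0.6209.
At steady state, accumulation factor R = 1/(1 − e^(−kτ)) ≈ 2.6378.
Each bolus raises the concentration by D/Vd = 794/176 ≈ 4.511 mcg/mL.
Cmax,ss = C₀/(1 − f) ≈ 4.511/0.3791 ≈ 11.899 mcg/mL.
Steady-state trough Cmin,ss = Cmax,ss·f ≈ 11.899 × 0.6209 ≈ 7.388 mcg/mL.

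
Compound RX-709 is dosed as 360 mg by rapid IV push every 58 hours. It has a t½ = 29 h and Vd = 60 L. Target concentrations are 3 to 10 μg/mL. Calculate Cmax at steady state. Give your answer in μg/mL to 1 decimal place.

τ = 58 h = 2 half-lives, so f = (1/2)^2 = 0.25.
At steady state, R = 1/(1 − 0.25) = 4/3.
Single-dose peak C₀ = D/Vd = 360/60 = 6 μg/mL.
Steady-state peak Cmax,ss = C₀·R = 6 × 4/3 ≈ 8.000 μg/mL.
Peak 8.0 μg/mL vs MTC 10 μg/mL: below toxic threshold.

8.0 μg/mL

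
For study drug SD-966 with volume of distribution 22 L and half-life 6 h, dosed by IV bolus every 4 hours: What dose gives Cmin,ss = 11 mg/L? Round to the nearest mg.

τ/t½ = 4/6 ≈ 0.66667, so f = (1/2)^(4/6) ≈ 0.629961.
Cmin,ss = (D/Vd)·f/(1−f), so D = Cmin,ss·Vd·(1−f)/f.
D = 11 × 22 × (1−f)/f ≈ 11 × 22 × 0.58740 ≈ 142.15 mg.

142 mg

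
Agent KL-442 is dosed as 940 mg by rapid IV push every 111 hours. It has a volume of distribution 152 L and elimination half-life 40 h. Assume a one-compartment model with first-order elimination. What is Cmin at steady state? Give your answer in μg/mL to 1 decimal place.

1.1 μg/mL

k = ln2/t½ = ln2/40 ≈ 0.017329 h⁻¹; fraction remaining f = e^(−kτ) = e^(−0.017329×111) ≈ 0.1461.
At steady state, accumulation factor R = 1/(1 − e^(−kτ)) ≈ 1.1711.
Single-dose peak C₀ = D/Vd = 940/152 ≈ 6.184 μg/mL.
Steady-state peak Cmax,ss = C₀·R ≈ 6.184 × 1.1711 ≈ 7.242 μg/mL.
One interval later, Cmin,ss = Cmax,ss·e^(−kτ) ≈ 7.242 × 0.1461 ≈ 1.058 μg/mL.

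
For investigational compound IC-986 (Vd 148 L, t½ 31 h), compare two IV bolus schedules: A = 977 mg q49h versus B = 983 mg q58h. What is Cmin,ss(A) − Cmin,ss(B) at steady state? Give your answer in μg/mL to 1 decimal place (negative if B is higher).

Regimen A: f = (1/2)^(49/31) ≈ 0.3343; Cmin,ss = (977/148)·f/(1−f) ≈ 3.315 μg/mL.
Regimen B: f = (1/2)^(58/31) ≈ 0.2734; Cmin,ss = (983/148)·f/(1−f) ≈ 2.499 μg/mL.
Difference ≈ 3.315 − 2.499 ≈ 0.816 μg/mL.

0.8 μg/mL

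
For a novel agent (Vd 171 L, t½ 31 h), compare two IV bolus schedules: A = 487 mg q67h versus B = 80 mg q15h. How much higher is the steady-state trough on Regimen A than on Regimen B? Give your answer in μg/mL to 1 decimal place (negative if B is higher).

Regimen A: f = (1/2)^(67/31) ≈ 0.2236; Cmin,ss = (487/171)·f/(1−f) ≈ 0.820 μg/mL.
Regimen B: f = (1/2)^(15/31) ≈ 0.7151; Cmin,ss = (80/171)·f/(1−f) ≈ 1.174 μg/mL.
Difference ≈ 0.820 − 1.174 ≈ -0.354 μg/mL.

-0.4 μg/mL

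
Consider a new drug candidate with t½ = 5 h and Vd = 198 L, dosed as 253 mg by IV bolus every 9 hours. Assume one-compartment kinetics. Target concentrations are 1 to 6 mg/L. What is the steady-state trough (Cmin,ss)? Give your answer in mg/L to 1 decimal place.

k = ln2/t½ = ln2/5 ≈ 0.138629 h⁻¹; fraction remaining f = e^(−kτ) = e^(−0.138629×9) ≈ 0.2872.
Accumulation ratio R = 1/(1 − f) ≈ 1/0.7128 ≈ 1.4029.
Each bolus raises the concentration by D/Vd = 253/198 ≈ 1.278 mg/L.
Steady-state peak Cmax,ss = C₀·R ≈ 1.278 × 1.4029 ≈ 1.793 mg/L.
Steady-state trough Cmin,ss = Cmax,ss·f ≈ 1.793 × 0.2872 ≈ 0.515 mg/L.
Trough 0.5 mg/L vs MEC 1 mg/L: subtherapeutic.

0.5 mg/L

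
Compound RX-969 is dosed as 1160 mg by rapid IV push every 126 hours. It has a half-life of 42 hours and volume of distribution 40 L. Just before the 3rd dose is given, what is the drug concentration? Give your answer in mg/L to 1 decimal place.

4.1 mg/L

f = (1/2)^(τ/t½) = (1/2)^(126/42) ≈ 0.1250.
C₀ = D/Vd = 1160/40 ≈ 29.000 mg/L.
Before the 3rd dose, 2 doses have been given. Superposition: Cmin = C₀·(f + f²).
≈ 29.000 × (0.1250 + 0.0156) ≈ 29.000 × 0.1406 ≈ 4.077 mg/L.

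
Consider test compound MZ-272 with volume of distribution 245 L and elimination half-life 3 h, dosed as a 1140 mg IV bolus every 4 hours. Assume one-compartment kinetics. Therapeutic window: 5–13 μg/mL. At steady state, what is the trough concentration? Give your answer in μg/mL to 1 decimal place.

τ/t½ = 4/3 ≈ 1.3333, so fraction remaining f = (1/2)^(4/3) ≈ 0.3969.
At steady state, accumulation factor R = 1/(1 − e^(−kτ)) ≈ 1.6581.
Single-dose peak C₀ = D/Vd = 1140/245 ≈ 4.653 μg/mL.
Steady-state peak Cmax,ss = C₀·R ≈ 4.653 × 1.6581 ≈ 7.715 μg/mL.
One interval later, Cmin,ss = Cmax,ss·e^(−kτ) ≈ 7.715 × 0.3969 ≈ 3.062 μg/mL.
Trough 3.1 μg/mL vs MEC 5 μg/mL: subtherapeutic.

3.1 μg/mL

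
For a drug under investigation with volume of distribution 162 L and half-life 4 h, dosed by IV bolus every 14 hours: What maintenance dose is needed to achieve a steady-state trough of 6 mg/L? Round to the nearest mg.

10025 mg

τ/t½ = 14/4 ≈ 3.5, so f = (1/2)^(14/4) ≈ 0.088388.
Cmin,ss = (D/Vd)·f/(1−f), so D = Cmin,ss·Vd·(1−f)/f.
D = 6 × 162 × (1−f)/f ≈ 6 × 162 × 10.31375 ≈ 10024.97 mg.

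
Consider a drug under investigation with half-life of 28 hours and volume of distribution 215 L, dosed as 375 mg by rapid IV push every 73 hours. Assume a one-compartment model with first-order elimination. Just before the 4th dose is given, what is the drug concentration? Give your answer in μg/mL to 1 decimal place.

0.3 μg/mL

f = (1/2)^(τ/t½) = (1/2)^(73/28) ≈ 0.1641.
C₀ = D/Vd = 375/215 ≈ 1.744 μg/mL.
Before the 4th dose, 3 doses have been given. Superposition: Cmin = C₀·(f + f² + … + f^3).
≈ 1.744 × (0.1641 + 0.0269 + 0.0044) ≈ 1.744 × 0.1954 ≈ 0.341 μg/mL.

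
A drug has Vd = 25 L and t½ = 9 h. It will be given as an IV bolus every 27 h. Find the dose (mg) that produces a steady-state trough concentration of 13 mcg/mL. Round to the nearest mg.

2275 mg

τ/t½ = 27/9 ≈ 3, so f = (1/2)^(27/9) ≈ 0.125000.
Cmin,ss = (D/Vd)·f/(1−f), so D = Cmin,ss·Vd·(1−f)/f.
D = 13 × 25 × (1−f)/f ≈ 13 × 25 × 7.00000 ≈ 2275.00 mg.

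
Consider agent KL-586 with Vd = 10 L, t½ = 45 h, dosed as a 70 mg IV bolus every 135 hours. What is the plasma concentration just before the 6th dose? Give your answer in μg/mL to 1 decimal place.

f = (1/2)^(τ/t½) = (1/2)^(135/45) ≈ 0.1250.
C₀ = D/Vd = 70/10 ≈ 7.000 μg/mL.
Before the 6th dose, 5 doses have been given. Superposition: Cmin = C₀·(f + f² + … + f^5).
≈ 7.000 × (0.1250 + 0.0156 + 0.0020 + 0.0002 + 0.0000) ≈ 7.000 × 0.1428 ≈ 1.000 μg/mL.

1.0 μg/mL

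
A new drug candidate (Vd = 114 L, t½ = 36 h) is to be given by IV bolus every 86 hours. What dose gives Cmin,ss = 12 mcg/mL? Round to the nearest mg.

τ/t½ = 86/36 ≈ 2.3889, so f = (1/2)^(86/36) ≈ 0.190929.
Cmin,ss = (D/Vd)·f/(1−f), so D = Cmin,ss·Vd·(1−f)/f.
D = 12 × 114 × (1−f)/f ≈ 12 × 114 × 4.23755 ≈ 5796.97 mg.

5797 mg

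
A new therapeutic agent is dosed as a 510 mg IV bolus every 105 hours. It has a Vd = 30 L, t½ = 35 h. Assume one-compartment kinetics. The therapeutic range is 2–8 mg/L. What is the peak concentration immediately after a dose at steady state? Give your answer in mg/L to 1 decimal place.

19.4 mg/L

τ = 105 h = 3 half-lives, so f = (1/2)^3 = 0.125.
At steady state, R = 1/(1 − 0.125) = 8/7.
Single-dose peak C₀ = D/Vd = 510/30 = 17 mg/L.
Steady-state peak Cmax,ss = C₀·R = 17 × 8/7 ≈ 19.429 mg/L.
Peak 19.4 mg/L vs MTC 8 mg/L: exceeds toxic threshold.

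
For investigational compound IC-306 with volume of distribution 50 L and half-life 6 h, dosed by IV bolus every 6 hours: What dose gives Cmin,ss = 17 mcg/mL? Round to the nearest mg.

850 mg

τ/t½ = 6/6 ≈ 1, so f = (1/2)^(6/6) ≈ 0.500000.
Cmin,ss = (D/Vd)·f/(1−f), so D = Cmin,ss·Vd·(1−f)/f.
D = 17 × 50 × (1−f)/f ≈ 17 × 50 × 1.00000 ≈ 850.00 mg.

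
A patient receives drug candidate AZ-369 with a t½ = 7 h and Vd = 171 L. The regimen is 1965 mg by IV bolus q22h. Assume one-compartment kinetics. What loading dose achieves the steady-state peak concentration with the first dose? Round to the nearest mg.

f = (1/2)^(22/7) ≈ 0.113215; accumulation ratio R = 1/(1−f) ≈ 1.12767.
Loading dose to hit Cmax,ss on first dose: D_load = D_maint·R ≈ 1965 × 1.12767 ≈ 2215.87 mg.

2216 mg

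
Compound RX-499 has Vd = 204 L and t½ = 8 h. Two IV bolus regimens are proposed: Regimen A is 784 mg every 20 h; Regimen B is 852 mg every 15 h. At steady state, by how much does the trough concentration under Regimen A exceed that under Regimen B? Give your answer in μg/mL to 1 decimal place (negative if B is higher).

Regimen A: f = (1/2)^(20/8) ≈ 0.1768; Cmin,ss = (784/204)·f/(1−f) ≈ 0.825 μg/mL.
Regimen B: f = (1/2)^(15/8) ≈ 0.2726; Cmin,ss = (852/204)·f/(1−f) ≈ 1.565 μg/mL.
Difference ≈ 0.825 − 1.565 ≈ -0.740 μg/mL.

-0.7 μg/mL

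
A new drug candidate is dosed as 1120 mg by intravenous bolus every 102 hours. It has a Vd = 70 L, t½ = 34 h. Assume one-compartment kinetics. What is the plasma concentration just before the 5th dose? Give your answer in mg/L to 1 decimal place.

f = (1/2)^(τ/t½) = (1/2)^(102/34) ≈ 0.1250.
C₀ = D/Vd = 1120/70 ≈ 16.000 mg/L.
Before the 5th dose, 4 doses have been given. Superposition: Cmin = C₀·(f + f² + … + f^4).
≈ 16.000 × (0.1250 + 0.0156 + 0.0020 + 0.0002) ≈ 16.000 × 0.1428 ≈ 2.285 mg/L.

2.3 mg/L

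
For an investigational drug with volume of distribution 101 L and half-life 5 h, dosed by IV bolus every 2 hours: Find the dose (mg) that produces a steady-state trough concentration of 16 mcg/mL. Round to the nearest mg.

τ/t½ = 2/5 ≈ 0.4, so f = (1/2)^(2/5) ≈ 0.757858.
Cmin,ss = (D/Vd)·f/(1−f), so D = Cmin,ss·Vd·(1−f)/f.
D = 16 × 101 × (1−f)/f ≈ 16 × 101 × 0.31951 ≈ 516.33 mg.

516 mg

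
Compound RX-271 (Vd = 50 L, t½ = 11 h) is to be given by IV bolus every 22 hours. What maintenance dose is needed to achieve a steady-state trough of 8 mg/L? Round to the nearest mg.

1200 mg

τ/t½ = 22/11 ≈ 2, so f = (1/2)^(22/11) ≈ 0.250000.
Cmin,ss = (D/Vd)·f/(1−f), so D = Cmin,ss·Vd·(1−f)/f.
D = 8 × 50 × (1−f)/f ≈ 8 × 50 × 3.00000 ≈ 1200.00 mg.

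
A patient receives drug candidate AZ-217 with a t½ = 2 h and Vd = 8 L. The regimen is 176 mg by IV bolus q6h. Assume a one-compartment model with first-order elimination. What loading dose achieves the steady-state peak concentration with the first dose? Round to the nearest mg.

f = (1/2)^(6/2) ≈ 0.125000; accumulation ratio R = 1/(1−f) ≈ 1.14286.
Loading dose to hit Cmax,ss on first dose: D_load = D_maint·R ≈ 176 × 1.14286 ≈ 201.14 mg.

201 mg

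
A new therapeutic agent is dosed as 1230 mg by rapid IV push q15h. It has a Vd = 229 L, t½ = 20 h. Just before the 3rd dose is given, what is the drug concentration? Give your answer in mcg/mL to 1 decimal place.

5.1 mcg/mL

f = (1/2)^(τ/t½) = (1/2)^(15/20) ≈ 0.5946.
C₀ = D/Vd = 1230/229 ≈ 5.371 mcg/mL.
Before the 3rd dose, 2 doses have been given. Superposition: Cmin = C₀·(f + f²).
≈ 5.371 × (0.5946 + 0.3535) ≈ 5.371 × 0.9481 ≈ 5.092 mcg/mL.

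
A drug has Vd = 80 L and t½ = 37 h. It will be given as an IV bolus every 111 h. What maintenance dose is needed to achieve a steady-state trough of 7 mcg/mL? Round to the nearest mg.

3920 mg

τ/t½ = 111/37 ≈ 3, so f = (1/2)^(111/37) ≈ 0.125000.
Cmin,ss = (D/Vd)·f/(1−f), so D = Cmin,ss·Vd·(1−f)/f.
D = 7 × 80 × (1−f)/f ≈ 7 × 80 × 7.00000 ≈ 3920.00 mg.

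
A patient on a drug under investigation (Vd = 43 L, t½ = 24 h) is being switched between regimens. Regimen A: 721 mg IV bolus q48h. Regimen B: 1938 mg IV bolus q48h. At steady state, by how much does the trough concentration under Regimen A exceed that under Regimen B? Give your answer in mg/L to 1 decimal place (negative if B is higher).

-9.4 mg/L

Regimen A: f = (1/2)^(48/24) ≈ 0.2500; Cmin,ss = (721/43)·f/(1−f) ≈ 5.589 mg/L.
Regimen B: f = (1/2)^(48/24) ≈ 0.2500; Cmin,ss = (1938/43)·f/(1−f) ≈ 15.023 mg/L.
Difference ≈ 5.589 − 15.023 ≈ -9.434 mg/L.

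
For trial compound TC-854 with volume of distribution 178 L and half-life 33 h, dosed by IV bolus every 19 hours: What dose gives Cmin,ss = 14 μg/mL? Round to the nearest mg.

τ/t½ = 19/33 ≈ 0.57576, so f = (1/2)^(19/33) ≈ 0.670934.
Cmin,ss = (D/Vd)·f/(1−f), so D = Cmin,ss·Vd·(1−f)/f.
D = 14 × 178 × (1−f)/f ≈ 14 × 178 × 0.49046 ≈ 1222.23 mg.

1222 mg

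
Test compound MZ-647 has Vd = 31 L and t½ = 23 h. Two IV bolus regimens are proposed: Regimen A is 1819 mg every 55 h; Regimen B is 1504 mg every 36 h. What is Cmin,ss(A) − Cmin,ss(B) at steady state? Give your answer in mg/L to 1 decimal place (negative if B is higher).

-10.9 mg/L

Regimen A: f = (1/2)^(55/23) ≈ 0.1906; Cmin,ss = (1819/31)·f/(1−f) ≈ 13.818 mg/L.
Regimen B: f = (1/2)^(36/23) ≈ 0.3379; Cmin,ss = (1504/31)·f/(1−f) ≈ 24.760 mg/L.
Difference ≈ 13.818 − 24.760 ≈ -10.942 mg/L.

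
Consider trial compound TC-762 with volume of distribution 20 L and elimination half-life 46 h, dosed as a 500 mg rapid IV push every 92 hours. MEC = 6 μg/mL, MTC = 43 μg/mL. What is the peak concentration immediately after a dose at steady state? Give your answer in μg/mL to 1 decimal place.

τ = 92 h = 2 half-lives, so f = (1/2)^2 = 0.25.
Accumulation ratio R = 1/(1 − f) = 1/0.75 = 4/3.
Single-dose peak C₀ = D/Vd = 500/20 = 25 μg/mL.
Steady-state peak Cmax,ss = C₀·R = 25 × 4/3 ≈ 33.333 μg/mL.
Peak 33.3 μg/mL vs MTC 43 μg/mL: below toxic threshold.

33.3 μg/mL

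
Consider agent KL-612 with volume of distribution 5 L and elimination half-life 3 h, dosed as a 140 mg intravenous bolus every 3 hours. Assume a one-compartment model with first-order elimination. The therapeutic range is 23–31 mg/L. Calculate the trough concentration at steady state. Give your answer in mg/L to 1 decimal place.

28.0 mg/L

The dosing interval is 1 half-life, so f = 2^(−1) = 0.5.
Accumulation ratio R = 1/(1 − f) = 1/0.5 = 2/1.
Single-dose peak C₀ = D/Vd = 140/5 = 28 mg/L.
Steady-state peak Cmax,ss = C₀·R = 28 × 2/1 ≈ 56.000 mg/L.
Steady-state trough Cmin,ss = Cmax,ss·f ≈ 56.000 × 0.5 ≈ 28.000 mg/L.
Trough 28.0 mg/L vs MEC 23 mg/L: adequate.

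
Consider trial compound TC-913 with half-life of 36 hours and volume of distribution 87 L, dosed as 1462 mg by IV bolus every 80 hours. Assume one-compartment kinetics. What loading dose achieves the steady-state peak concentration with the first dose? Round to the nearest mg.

1861 mg

f = (1/2)^(80/36) ≈ 0.214311; accumulation ratio R = 1/(1−f) ≈ 1.27277.
Loading dose to hit Cmax,ss on first dose: D_load = D_maint·R ≈ 1462 × 1.27277 ≈ 1860.79 mg.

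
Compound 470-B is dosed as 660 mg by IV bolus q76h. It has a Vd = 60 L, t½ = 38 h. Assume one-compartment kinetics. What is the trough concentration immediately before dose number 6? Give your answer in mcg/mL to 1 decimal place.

f = (1/2)^(τ/t½) = (1/2)^(76/38) ≈ 0.2500.
C₀ = D/Vd = 660/60 ≈ 11.000 mcg/mL.
Before the 6th dose, 5 doses have been given. Superposition: Cmin = C₀·(f + f² + … + f^5).
≈ 11.000 × (0.2500 + 0.0625 + 0.0156 + 0.0039 + 0.0010) ≈ 11.000 × 0.3330 ≈ 3.663 mcg/mL.

3.7 mcg/mL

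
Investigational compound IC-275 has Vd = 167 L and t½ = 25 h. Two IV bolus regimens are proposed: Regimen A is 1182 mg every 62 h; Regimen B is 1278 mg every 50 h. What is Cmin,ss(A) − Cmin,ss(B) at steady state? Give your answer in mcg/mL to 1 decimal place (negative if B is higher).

Regimen A: f = (1/2)^(62/25) ≈ 0.1792; Cmin,ss = (1182/167)·f/(1−f) ≈ 1.545 mcg/mL.
Regimen B: f = (1/2)^(50/25) ≈ 0.2500; Cmin,ss = (1278/167)·f/(1−f) ≈ 2.551 mcg/mL.
Difference ≈ 1.545 − 2.551 ≈ -1.006 mcg/mL.

-1.0 mcg/mL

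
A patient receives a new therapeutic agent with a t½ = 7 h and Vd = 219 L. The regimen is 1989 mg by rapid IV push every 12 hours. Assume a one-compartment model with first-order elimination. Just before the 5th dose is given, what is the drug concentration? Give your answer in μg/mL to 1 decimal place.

3.9 μg/mL

f = (1/2)^(τ/t½) = (1/2)^(12/7) ≈ 0.3048.
C₀ = D/Vd = 1989/219 ≈ 9.082 μg/mL.
Before the 5th dose, 4 doses have been given. Superposition: Cmin = C₀·(f + f² + … + f^4).
≈ 9.082 × (0.3048 + 0.0929 + 0.0283 + 0.0086) ≈ 9.082 × 0.4346 ≈ 3.947 μg/mL.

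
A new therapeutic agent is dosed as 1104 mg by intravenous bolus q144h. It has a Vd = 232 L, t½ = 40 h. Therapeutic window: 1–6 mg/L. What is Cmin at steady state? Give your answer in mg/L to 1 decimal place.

0.4 mg/L

k = ln2/t½ = ln2/40 ≈ 0.017329 h⁻¹; fraction remaining f = e^(−kτ) = e^(−0.017329×144) ≈ 0.0825.
Accumulation ratio R = 1/(1 − f) ≈ 1/0.9175 ≈ 1.0899.
Each bolus raises the concentration by D/Vd = 1104/232 ≈ 4.759 mg/L.
Steady-state peak Cmax,ss = C₀·R ≈ 4.759 × 1.0899 ≈ 5.187 mg/L.
One interval later, Cmin,ss = Cmax,ss·e^(−kτ) ≈ 5.187 × 0.0825 ≈ 0.428 mg/L.
Trough 0.4 mg/L vs MEC 1 mg/L: subtherapeutic.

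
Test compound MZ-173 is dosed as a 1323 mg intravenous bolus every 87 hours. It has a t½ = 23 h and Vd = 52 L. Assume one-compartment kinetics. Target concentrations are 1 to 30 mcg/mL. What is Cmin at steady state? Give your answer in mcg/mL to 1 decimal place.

2.0 mcg/mL

Over one 87-h interval, 87/23 ≈ 3.7826 half-lives elapse, leaving f ≈ 0.0727 of each dose.
Accumulation ratio R = 1/(1 − f) ≈ 1/0.9273 ≈ 1.0784.
Single-dose peak C₀ = D/Vd = 1323/52 ≈ 25.442 mcg/mL.
Cmax,ss = C₀/(1 − f) ≈ 25.442/0.9273 ≈ 27.437 mcg/mL.
Steady-state trough Cmin,ss = Cmax,ss·f ≈ 27.437 × 0.0727 ≈ 1.995 mcg/mL.
Trough 2.0 mcg/mL vs MEC 1 mcg/mL: adequate.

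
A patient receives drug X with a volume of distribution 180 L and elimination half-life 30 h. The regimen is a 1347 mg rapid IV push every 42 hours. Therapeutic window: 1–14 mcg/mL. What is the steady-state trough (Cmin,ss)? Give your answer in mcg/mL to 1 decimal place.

4.6 mcg/mL

Over one 42-h interval, 42/30 ≈ 1.4 half-lives elapse, leaving f ≈ 0.3789 of each dose.
At steady state, accumulation factor R = 1/(1 − e^(−kτ)) ≈ 1.6100.
Each bolus raises the concentration by D/Vd = 1347/180 ≈ 7.483 mcg/mL.
Steady-state peak Cmax,ss = C₀·R ≈ 7.483 × 1.6100 ≈ 12.048 mcg/mL.
One interval later, Cmin,ss = Cmax,ss·e^(−kτ) ≈ 12.048 × 0.3789 ≈ 4.565 mcg/mL.
Trough 4.6 mcg/mL vs MEC 1 mcg/mL: adequate.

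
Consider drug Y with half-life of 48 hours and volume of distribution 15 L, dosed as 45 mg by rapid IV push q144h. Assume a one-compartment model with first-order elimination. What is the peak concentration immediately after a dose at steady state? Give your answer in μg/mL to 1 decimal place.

3.4 μg/mL

τ = 144 h = 3 half-lives, so f = (1/2)^3 = 0.125.
Accumulation ratio R = 1/(1 − f) = 1/0.875 = 8/7.
Single-dose peak C₀ = D/Vd = 45/15 = 3 μg/mL.
Steady-state peak Cmax,ss = C₀·R = 3 × 8/7 ≈ 3.429 μg/mL.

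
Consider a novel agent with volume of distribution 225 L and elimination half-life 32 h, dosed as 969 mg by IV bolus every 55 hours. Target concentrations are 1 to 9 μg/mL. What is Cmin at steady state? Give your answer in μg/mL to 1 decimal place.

1.9 μg/mL

Over one 55-h interval, 55/32 ≈ 1.7188 half-lives elapse, leaving f ≈ 0.3038 of each dose.
Accumulation ratio R = 1/(1 − f) ≈ 1/0.6962 ≈ 1.4364.
Single-dose peak C₀ = D/Vd = 969/225 ≈ 4.307 μg/mL.
Steady-state peak Cmax,ss = C₀·R ≈ 4.307 × 1.4364 ≈ 6.187 μg/mL.
Steady-state trough Cmin,ss = Cmax,ss·f ≈ 6.187 × 0.3038 ≈ 1.880 μg/mL.
Trough 1.9 μg/mL vs MEC 1 μg/mL: adequate.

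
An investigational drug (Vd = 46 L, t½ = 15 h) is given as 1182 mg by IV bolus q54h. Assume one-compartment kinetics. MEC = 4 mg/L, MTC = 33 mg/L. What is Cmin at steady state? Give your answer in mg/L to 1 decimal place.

2.3 mg/L

k = ln2/t½ = ln2/15 ≈ 0.046210 h⁻¹; fraction remaining f = e^(−kτ) = e^(−0.046210×54) ≈ 0.0825.
At steady state, accumulation factor R = 1/(1 − e^(−kτ)) ≈ 1.0899.
Single-dose peak C₀ = D/Vd = 1182/46 ≈ 25.696 mg/L.
Cmax,ss = C₀/(1 − f) ≈ 25.696/0.9175 ≈ 28.007 mg/L.
One interval later, Cmin,ss = Cmax,ss·e^(−kτ) ≈ 28.007 × 0.0825 ≈ 2.311 mg/L.
Trough 2.3 mg/L vs MEC 4 mg/L: subtherapeutic.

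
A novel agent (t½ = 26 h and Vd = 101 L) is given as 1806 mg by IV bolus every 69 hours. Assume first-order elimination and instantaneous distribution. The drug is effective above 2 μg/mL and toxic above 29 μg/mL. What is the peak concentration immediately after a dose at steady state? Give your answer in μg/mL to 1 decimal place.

21.3 μg/mL

k = ln2/t½ = ln2/26 ≈ 0.026660 h⁻¹; fraction remaining f = e^(−kτ) = e^(−0.026660×69) ≈ 0.1589.
Accumulation ratio R = 1/(1 − f) ≈ 1/0.8411 ≈ 1.1889.
Single-dose peak C₀ = D/Vd = 1806/101 ≈ 17.881 μg/mL.
Steady-state peak Cmax,ss = C₀·R ≈ 17.881 × 1.1889 ≈ 21.259 μg/mL.
Peak 21.3 μg/mL vs MTC 29 μg/mL: below toxic threshold.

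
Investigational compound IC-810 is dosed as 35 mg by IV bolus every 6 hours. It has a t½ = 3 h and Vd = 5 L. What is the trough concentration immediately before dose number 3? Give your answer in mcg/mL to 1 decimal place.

2.2 mcg/mL

f = (1/2)^(τ/t½) = (1/2)^(6/3) ≈ 0.2500.
C₀ = D/Vd = 35/5 ≈ 7.000 mcg/mL.
Before the 3rd dose, 2 doses have been given. Superposition: Cmin = C₀·(f + f²).
≈ 7.000 × (0.2500 + 0.0625) ≈ 7.000 × 0.3125 ≈ 2.188 mcg/mL.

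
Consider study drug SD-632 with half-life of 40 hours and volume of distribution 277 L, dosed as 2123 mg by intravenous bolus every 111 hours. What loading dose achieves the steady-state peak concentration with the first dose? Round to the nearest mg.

2486 mg

f = (1/2)^(111/40) ≈ 0.146097; accumulation ratio R = 1/(1−f) ≈ 1.17109.
Loading dose to hit Cmax,ss on first dose: D_load = D_maint·R ≈ 2123 × 1.17109 ≈ 2486.22 mg.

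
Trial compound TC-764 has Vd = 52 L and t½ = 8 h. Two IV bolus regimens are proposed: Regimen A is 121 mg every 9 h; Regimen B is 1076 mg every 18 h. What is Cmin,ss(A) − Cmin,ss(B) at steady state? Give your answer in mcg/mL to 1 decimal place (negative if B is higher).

Regimen A: f = (1/2)^(9/8) ≈ 0.4585; Cmin,ss = (121/52)·f/(1−f) ≈ 1.970 mcg/mL.
Regimen B: f = (1/2)^(18/8) ≈ 0.2102; Cmin,ss = (1076/52)·f/(1−f) ≈ 5.507 mcg/mL.
Difference ≈ 1.970 − 5.507 ≈ -3.537 mcg/mL.

-3.5 mcg/mL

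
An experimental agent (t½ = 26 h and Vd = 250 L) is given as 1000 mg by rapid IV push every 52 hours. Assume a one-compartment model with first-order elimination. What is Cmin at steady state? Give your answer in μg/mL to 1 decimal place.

τ = 52 h = 2 half-lives, so f = (1/2)^2 = 0.25.
At steady state, R = 1/(1 − 0.25) = 4/3.
Single-dose peak C₀ = D/Vd = 1000/250 = 4 μg/mL.
Steady-state peak Cmax,ss = C₀·R = 4 × 4/3 ≈ 5.333 μg/mL.
Steady-state trough Cmin,ss = Cmax,ss·f ≈ 5.333 × 0.25 ≈ 1.333 μg/mL.

1.3 μg/mL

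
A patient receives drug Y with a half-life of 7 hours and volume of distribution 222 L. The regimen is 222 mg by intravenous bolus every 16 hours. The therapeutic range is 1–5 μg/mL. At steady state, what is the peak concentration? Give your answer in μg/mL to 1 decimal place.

Over one 16-h interval, 16/7 ≈ 2.2857 half-lives elapse, leaving f ≈ 0.2051 of each dose.
At steady state, accumulation factor R = 1/(1 − e^(−kτ)) ≈ 1.2580.
Single-dose peak C₀ = D/Vd = 222/222 ≈ 1.000 μg/mL.
Steady-state peak Cmax,ss = C₀·R ≈ 1.000 × 1.2580 ≈ 1.258 μg/mL.
Peak 1.3 μg/mL vs MTC 5 μg/mL: below toxic threshold.

1.3 μg/mL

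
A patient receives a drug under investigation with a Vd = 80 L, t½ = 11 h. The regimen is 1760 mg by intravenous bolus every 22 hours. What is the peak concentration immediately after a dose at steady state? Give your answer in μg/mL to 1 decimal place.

τ = 22 h = 2 half-lives, so f = (1/2)^2 = 0.25.
At steady state, R = 1/(1 − 0.25) = 4/3.
Single-dose peak C₀ = D/Vd = 1760/80 = 22 μg/mL.
Steady-state peak Cmax,ss = C₀·R = 22 × 4/3 ≈ 29.333 μg/mL.

29.3 μg/mL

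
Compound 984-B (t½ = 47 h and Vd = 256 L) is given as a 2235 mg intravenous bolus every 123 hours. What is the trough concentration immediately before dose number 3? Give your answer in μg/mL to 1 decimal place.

f = (1/2)^(τ/t½) = (1/2)^(123/47) ≈ 0.1630.
C₀ = D/Vd = 2235/256 ≈ 8.730 μg/mL.
Before the 3rd dose, 2 doses have been given. Superposition: Cmin = C₀·(f + f²).
≈ 8.730 × (0.1630 + 0.0266) ≈ 8.730 × 0.1896 ≈ 1.655 μg/mL.

1.7 μg/mL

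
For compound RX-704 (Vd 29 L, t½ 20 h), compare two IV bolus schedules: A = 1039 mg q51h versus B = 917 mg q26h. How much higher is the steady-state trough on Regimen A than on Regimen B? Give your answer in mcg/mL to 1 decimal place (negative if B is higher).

Regimen A: f = (1/2)^(51/20) ≈ 0.1708; Cmin,ss = (1039/29)·f/(1−f) ≈ 7.380 mcg/mL.
Regimen B: f = (1/2)^(26/20) ≈ 0.4061; Cmin,ss = (917/29)·f/(1−f) ≈ 21.622 mcg/mL.
Difference ≈ 7.380 − 21.622 ≈ -14.242 mcg/mL.

-14.2 mcg/mL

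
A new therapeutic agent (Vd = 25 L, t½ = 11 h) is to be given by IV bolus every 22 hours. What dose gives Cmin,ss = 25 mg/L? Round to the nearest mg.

τ/t½ = 22/11 ≈ 2, so f = (1/2)^(22/11) ≈ 0.250000.
Cmin,ss = (D/Vd)·f/(1−f), so D = Cmin,ss·Vd·(1−f)/f.
D = 25 × 25 × (1−f)/f ≈ 25 × 25 × 3.00000 ≈ 1875.00 mg.

1875 mg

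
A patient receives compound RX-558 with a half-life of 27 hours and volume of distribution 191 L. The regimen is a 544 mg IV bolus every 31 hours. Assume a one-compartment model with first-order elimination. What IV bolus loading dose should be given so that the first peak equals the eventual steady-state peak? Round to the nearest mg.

f = (1/2)^(31/27) ≈ 0.451204; accumulation ratio R = 1/(1−f) ≈ 1.82217.
Loading dose to hit Cmax,ss on first dose: D_load = D_maint·R ≈ 544 × 1.82217 ≈ 991.26 mg.

991 mg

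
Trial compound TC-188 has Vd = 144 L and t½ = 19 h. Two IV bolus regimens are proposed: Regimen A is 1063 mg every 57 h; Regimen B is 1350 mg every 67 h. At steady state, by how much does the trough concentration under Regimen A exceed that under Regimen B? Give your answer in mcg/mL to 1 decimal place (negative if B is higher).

Regimen A: f = (1/2)^(57/19) ≈ 0.1250; Cmin,ss = (1063/144)·f/(1−f) ≈ 1.055 mcg/mL.
Regimen B: f = (1/2)^(67/19) ≈ 0.0868; Cmin,ss = (1350/144)·f/(1−f) ≈ 0.891 mcg/mL.
Difference ≈ 1.055 − 0.891 ≈ 0.164 mcg/mL.

0.2 mcg/mL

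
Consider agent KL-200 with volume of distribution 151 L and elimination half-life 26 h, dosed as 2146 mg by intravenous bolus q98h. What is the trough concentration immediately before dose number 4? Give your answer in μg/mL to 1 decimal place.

1.1 μg/mL

f = (1/2)^(τ/t½) = (1/2)^(98/26) ≈ 0.0733.
C₀ = D/Vd = 2146/151 ≈ 14.212 μg/mL.
Before the 4th dose, 3 doses have been given. Superposition: Cmin = C₀·(f + f² + … + f^3).
≈ 14.212 × (0.0733 + 0.0054 + 0.0004) ≈ 14.212 × 0.0791 ≈ 1.124 μg/mL.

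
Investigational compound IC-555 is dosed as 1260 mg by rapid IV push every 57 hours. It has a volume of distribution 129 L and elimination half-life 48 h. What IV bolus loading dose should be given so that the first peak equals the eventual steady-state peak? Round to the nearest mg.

f = (1/2)^(57/48) ≈ 0.439063; accumulation ratio R = 1/(1−f) ≈ 1.78273.
Loading dose to hit Cmax,ss on first dose: D_load = D_maint·R ≈ 1260 × 1.78273 ≈ 2246.24 mg.

2246 mg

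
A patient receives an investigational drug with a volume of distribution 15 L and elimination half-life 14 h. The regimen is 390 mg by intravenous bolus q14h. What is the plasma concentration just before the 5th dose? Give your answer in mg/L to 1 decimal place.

24.4 mg/L

f = (1/2)^(τ/t½) = (1/2)^(14/14) ≈ 0.5000.
C₀ = D/Vd = 390/15 ≈ 26.000 mg/L.
Before the 5th dose, 4 doses have been given. Superposition: Cmin = C₀·(f + f² + … + f^4).
≈ 26.000 × (0.5000 + 0.2500 + 0.1250 + 0.0625) ≈ 26.000 × 0.9375 ≈ 24.375 mg/L.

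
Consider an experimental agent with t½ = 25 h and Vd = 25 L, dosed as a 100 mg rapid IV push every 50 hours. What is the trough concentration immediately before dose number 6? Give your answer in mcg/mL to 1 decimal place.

f = (1/2)^(τ/t½) = (1/2)^(50/25) ≈ 0.2500.
C₀ = D/Vd = 100/25 ≈ 4.000 mcg/mL.
Before the 6th dose, 5 doses have been given. Superposition: Cmin = C₀·(f + f² + … + f^5).
≈ 4.000 × (0.2500 + 0.0625 + 0.0156 + 0.0039 + 0.0010) ≈ 4.000 × 0.3330 ≈ 1.332 mcg/mL.

1.3 mcg/mL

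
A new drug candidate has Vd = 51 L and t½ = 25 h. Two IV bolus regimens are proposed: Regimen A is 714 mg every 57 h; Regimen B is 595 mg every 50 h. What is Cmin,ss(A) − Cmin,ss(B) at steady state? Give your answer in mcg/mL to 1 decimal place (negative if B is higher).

-0.3 mcg/mL

Regimen A: f = (1/2)^(57/25) ≈ 0.2059; Cmin,ss = (714/51)·f/(1−f) ≈ 3.630 mcg/mL.
Regimen B: f = (1/2)^(50/25) ≈ 0.2500; Cmin,ss = (595/51)·f/(1−f) ≈ 3.889 mcg/mL.
Difference ≈ 3.630 − 3.889 ≈ -0.259 mcg/mL.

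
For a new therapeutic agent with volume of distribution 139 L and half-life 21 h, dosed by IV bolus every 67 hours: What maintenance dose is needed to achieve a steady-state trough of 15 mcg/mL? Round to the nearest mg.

16949 mg

τ/t½ = 67/21 ≈ 3.1905, so f = (1/2)^(67/21) ≈ 0.109540.
Cmin,ss = (D/Vd)·f/(1−f), so D = Cmin,ss·Vd·(1−f)/f.
D = 15 × 139 × (1−f)/f ≈ 15 × 139 × 8.12909 ≈ 16949.15 mg.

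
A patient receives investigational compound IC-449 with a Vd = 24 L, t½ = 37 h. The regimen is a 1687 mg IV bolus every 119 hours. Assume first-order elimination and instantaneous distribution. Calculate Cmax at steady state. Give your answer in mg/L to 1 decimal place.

k = ln2/t½ = ln2/37 ≈ 0.018734 h⁻¹; fraction remaining f = e^(−kτ) = e^(−0.018734×119) ≈ 0.1076.
At steady state, accumulation factor R = 1/(1 − e^(−kτ)) ≈ 1.1206.
Each bolus raises the concentration by D/Vd = 1687/24 ≈ 70.292 mg/L.
Cmax,ss = C₀/(1 − f) ≈ 70.292/0.8924 ≈ 78.767 mg/L.

78.8 mg/L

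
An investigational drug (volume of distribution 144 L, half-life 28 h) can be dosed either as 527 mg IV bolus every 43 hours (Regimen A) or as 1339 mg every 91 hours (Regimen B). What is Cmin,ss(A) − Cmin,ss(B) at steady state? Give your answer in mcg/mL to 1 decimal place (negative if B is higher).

Regimen A: f = (1/2)^(43/28) ≈ 0.3449; Cmin,ss = (527/144)·f/(1−f) ≈ 1.927 mcg/mL.
Regimen B: f = (1/2)^(91/28) ≈ 0.1051; Cmin,ss = (1339/144)·f/(1−f) ≈ 1.092 mcg/mL.
Difference ≈ 1.927 − 1.092 ≈ 0.835 mcg/mL.

0.8 mcg/mL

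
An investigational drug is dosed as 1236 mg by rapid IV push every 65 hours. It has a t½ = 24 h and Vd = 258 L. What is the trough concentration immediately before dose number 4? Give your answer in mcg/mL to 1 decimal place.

f = (1/2)^(τ/t½) = (1/2)^(65/24) ≈ 0.1530.
C₀ = D/Vd = 1236/258 ≈ 4.791 mcg/mL.
Before the 4th dose, 3 doses have been given. Superposition: Cmin = C₀·(f + f² + … + f^3).
≈ 4.791 × (0.1530 + 0.0234 + 0.0036) ≈ 4.791 × 0.1800 ≈ 0.862 mcg/mL.

0.9 mcg/mL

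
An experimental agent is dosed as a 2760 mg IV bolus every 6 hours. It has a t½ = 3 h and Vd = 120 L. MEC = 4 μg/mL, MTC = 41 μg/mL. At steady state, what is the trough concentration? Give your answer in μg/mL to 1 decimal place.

7.7 μg/mL

τ = 6 h = 2 half-lives, so f = (1/2)^2 = 0.25.
Accumulation ratio R = 1/(1 − f) = 1/0.75 = 4/3.
Single-dose peak C₀ = D/Vd = 2760/120 = 23 μg/mL.
Steady-state peak Cmax,ss = C₀·R = 23 × 4/3 ≈ 30.667 μg/mL.
Steady-state trough Cmin,ss = Cmax,ss·f ≈ 30.667 × 0.25 ≈ 7.667 μg/mL.
Trough 7.7 μg/mL vs MEC 4 μg/mL: adequate.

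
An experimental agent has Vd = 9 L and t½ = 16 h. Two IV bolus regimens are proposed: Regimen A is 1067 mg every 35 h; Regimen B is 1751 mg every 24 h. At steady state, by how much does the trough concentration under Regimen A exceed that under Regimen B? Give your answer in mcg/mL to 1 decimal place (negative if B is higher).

-73.1 mcg/mL

Regimen A: f = (1/2)^(35/16) ≈ 0.2195; Cmin,ss = (1067/9)·f/(1−f) ≈ 33.341 mcg/mL.
Regimen B: f = (1/2)^(24/16) ≈ 0.3536; Cmin,ss = (1751/9)·f/(1−f) ≈ 106.428 mcg/mL.
Difference ≈ 33.341 − 106.428 ≈ -73.087 mcg/mL.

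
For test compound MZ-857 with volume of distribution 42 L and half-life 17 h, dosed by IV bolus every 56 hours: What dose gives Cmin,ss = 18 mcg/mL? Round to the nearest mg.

6660 mg

τ/t½ = 56/17 ≈ 3.2941, so f = (1/2)^(56/17) ≈ 0.101946.
Cmin,ss = (D/Vd)·f/(1−f), so D = Cmin,ss·Vd·(1−f)/f.
D = 18 × 42 × (1−f)/f ≈ 18 × 42 × 8.80911 ≈ 6659.69 mg.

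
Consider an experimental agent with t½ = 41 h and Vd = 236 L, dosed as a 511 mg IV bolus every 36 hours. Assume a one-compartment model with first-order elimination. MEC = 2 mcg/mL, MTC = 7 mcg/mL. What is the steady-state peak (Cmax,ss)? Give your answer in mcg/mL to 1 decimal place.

4.7 mcg/mL

τ/t½ = 36/41 ≈ 0.87805, so fraction remaining f = (1/2)^(36/41) ≈ 0.5441.
Accumulation ratio R = 1/(1 − f) ≈ 1/0.4559 ≈ 2.1935.
Each bolus raises the concentration by D/Vd = 511/236 ≈ 2.165 mcg/mL.
Steady-state peak Cmax,ss = C₀·R ≈ 2.165 × 2.1935 ≈ 4.749 mcg/mL.
Peak 4.7 mcg/mL vs MTC 7 mcg/mL: below toxic threshold.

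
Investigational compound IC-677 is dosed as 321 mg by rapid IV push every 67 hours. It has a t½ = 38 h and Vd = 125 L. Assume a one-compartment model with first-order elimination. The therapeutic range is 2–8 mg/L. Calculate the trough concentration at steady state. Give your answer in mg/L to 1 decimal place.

τ/t½ = 67/38 ≈ 1.7632, so fraction remaining f = (1/2)^(67/38) ≈ 0.2946.
Accumulation ratio R = 1/(1 − f) ≈ 1/0.7054 ≈ 1.4176.
Single-dose peak C₀ = D/Vd = 321/125 ≈ 2.568 mg/L.
Cmax,ss = C₀/(1 − f) ≈ 2.568/0.7054 ≈ 3.640 mg/L.
One interval later, Cmin,ss = Cmax,ss·e^(−kτ) ≈ 3.640 × 0.2946 ≈ 1.072 mg/L.
Trough 1.1 mg/L vs MEC 2 mg/L: subtherapeutic.

1.1 mg/L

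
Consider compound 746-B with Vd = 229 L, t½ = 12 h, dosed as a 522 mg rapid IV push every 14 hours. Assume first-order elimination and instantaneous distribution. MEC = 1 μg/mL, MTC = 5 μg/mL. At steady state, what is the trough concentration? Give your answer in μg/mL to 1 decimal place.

Over one 14-h interval, 14/12 ≈ 1.1667 half-lives elapse, leaving f ≈ 0.4454 of each dose.
At steady state, accumulation factor R = 1/(1 − e^(−kτ)) ≈ 1.8031.
Single-dose peak C₀ = D/Vd = 522/229 ≈ 2.279 μg/mL.
Cmax,ss = C₀/(1 − f) ≈ 2.279/0.5546 ≈ 4.109 μg/mL.
Steady-state trough Cmin,ss = Cmax,ss·f ≈ 4.109 × 0.4454 ≈ 1.830 μg/mL.
Trough 1.8 μg/mL vs MEC 1 μg/mL: adequate.

1.8 μg/mL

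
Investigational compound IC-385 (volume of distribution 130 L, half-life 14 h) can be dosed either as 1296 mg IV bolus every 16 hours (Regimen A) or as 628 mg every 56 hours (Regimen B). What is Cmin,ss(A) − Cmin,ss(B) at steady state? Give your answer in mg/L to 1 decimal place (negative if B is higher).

7.9 mg/L

Regimen A: f = (1/2)^(16/14) ≈ 0.4529; Cmin,ss = (1296/130)·f/(1−f) ≈ 8.253 mg/L.
Regimen B: f = (1/2)^(56/14) ≈ 0.0625; Cmin,ss = (628/130)·f/(1−f) ≈ 0.322 mg/L.
Difference ≈ 8.253 − 0.322 ≈ 7.931 mg/L.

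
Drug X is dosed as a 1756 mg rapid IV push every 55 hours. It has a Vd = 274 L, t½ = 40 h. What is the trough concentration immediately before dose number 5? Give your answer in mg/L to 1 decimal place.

f = (1/2)^(τ/t½) = (1/2)^(55/40) ≈ 0.3856.
C₀ = D/Vd = 1756/274 ≈ 6.409 mg/L.
Before the 5th dose, 4 doses have been given. Superposition: Cmin = C₀·(f + f² + … + f^4).
≈ 6.409 × (0.3856 + 0.1487 + 0.0573 + 0.0221) ≈ 6.409 × 0.6137 ≈ 3.933 mg/L.

3.9 mg/L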